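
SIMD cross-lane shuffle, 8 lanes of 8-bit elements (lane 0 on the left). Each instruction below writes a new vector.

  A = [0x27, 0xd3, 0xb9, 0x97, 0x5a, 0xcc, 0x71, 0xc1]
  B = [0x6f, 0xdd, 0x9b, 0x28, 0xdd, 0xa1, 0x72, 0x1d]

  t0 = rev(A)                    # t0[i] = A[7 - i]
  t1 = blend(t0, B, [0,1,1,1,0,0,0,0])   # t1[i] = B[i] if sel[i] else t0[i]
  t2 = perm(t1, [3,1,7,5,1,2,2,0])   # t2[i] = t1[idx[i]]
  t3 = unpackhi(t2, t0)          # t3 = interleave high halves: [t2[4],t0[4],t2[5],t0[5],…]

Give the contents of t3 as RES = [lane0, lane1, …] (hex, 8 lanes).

t0 = [0xc1, 0x71, 0xcc, 0x5a, 0x97, 0xb9, 0xd3, 0x27]
t1 = [0xc1, 0xdd, 0x9b, 0x28, 0x97, 0xb9, 0xd3, 0x27]
t2 = [0x28, 0xdd, 0x27, 0xb9, 0xdd, 0x9b, 0x9b, 0xc1]
t3 = [0xdd, 0x97, 0x9b, 0xb9, 0x9b, 0xd3, 0xc1, 0x27]

RES = [0xdd, 0x97, 0x9b, 0xb9, 0x9b, 0xd3, 0xc1, 0x27]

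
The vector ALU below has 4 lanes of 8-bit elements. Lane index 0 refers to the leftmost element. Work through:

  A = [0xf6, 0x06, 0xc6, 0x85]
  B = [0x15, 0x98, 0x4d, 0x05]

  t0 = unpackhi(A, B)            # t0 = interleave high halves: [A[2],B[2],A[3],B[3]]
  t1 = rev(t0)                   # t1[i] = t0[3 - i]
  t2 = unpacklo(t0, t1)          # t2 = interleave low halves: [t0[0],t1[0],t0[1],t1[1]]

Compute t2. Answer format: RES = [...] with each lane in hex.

RES = [0xc6, 0x05, 0x4d, 0x85]

→ t0 |c6|4d|85|05|
→ t1 |05|85|4d|c6|
→ t2 |c6|05|4d|85|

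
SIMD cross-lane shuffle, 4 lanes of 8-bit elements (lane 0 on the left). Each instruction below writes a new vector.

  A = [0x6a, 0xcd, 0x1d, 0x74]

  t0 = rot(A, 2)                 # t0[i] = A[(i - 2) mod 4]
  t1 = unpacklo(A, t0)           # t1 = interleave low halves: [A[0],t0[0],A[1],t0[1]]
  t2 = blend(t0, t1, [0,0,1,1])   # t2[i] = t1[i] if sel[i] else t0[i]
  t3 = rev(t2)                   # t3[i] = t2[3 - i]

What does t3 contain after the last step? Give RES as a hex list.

t0 = [0x1d, 0x74, 0x6a, 0xcd]
t1 = [0x6a, 0x1d, 0xcd, 0x74]
t2 = [0x1d, 0x74, 0xcd, 0x74]
t3 = [0x74, 0xcd, 0x74, 0x1d]

RES = [ 0x74  0xcd  0x74  0x1d ]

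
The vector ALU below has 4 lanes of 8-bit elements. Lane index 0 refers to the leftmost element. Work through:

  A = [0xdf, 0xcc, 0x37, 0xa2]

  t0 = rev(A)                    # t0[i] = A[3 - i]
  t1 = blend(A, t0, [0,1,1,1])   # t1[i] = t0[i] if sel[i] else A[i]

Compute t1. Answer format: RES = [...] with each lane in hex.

→ t0 |a2|37|cc|df|
→ t1 |df|37|cc|df|

RES = [ 0xdf  0x37  0xcc  0xdf ]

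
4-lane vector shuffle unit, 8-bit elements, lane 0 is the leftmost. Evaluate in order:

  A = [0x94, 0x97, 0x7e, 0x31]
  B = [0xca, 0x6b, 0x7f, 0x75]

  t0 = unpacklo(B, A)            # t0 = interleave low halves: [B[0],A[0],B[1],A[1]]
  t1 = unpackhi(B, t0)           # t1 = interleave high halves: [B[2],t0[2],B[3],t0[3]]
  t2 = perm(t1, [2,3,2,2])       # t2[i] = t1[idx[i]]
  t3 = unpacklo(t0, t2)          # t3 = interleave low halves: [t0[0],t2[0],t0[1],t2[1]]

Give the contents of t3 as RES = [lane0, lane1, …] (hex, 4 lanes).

RES = [ 0xca  0x75  0x94  0x97 ]

t0 = [0xca, 0x94, 0x6b, 0x97]
t1 = [0x7f, 0x6b, 0x75, 0x97]
t2 = [0x75, 0x97, 0x75, 0x75]
t3 = [0xca, 0x75, 0x94, 0x97]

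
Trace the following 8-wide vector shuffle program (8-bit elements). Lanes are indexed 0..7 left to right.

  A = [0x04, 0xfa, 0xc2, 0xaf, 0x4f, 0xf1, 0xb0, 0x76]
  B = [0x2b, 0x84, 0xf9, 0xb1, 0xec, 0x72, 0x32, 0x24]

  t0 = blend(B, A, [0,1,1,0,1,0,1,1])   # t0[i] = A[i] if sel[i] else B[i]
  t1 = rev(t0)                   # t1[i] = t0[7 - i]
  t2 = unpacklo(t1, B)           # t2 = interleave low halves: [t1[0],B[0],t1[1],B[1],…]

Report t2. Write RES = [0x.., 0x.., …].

t0 = [0x2b, 0xfa, 0xc2, 0xb1, 0x4f, 0x72, 0xb0, 0x76]
t1 = [0x76, 0xb0, 0x72, 0x4f, 0xb1, 0xc2, 0xfa, 0x2b]
t2 = [0x76, 0x2b, 0xb0, 0x84, 0x72, 0xf9, 0x4f, 0xb1]

RES = [0x76, 0x2b, 0xb0, 0x84, 0x72, 0xf9, 0x4f, 0xb1]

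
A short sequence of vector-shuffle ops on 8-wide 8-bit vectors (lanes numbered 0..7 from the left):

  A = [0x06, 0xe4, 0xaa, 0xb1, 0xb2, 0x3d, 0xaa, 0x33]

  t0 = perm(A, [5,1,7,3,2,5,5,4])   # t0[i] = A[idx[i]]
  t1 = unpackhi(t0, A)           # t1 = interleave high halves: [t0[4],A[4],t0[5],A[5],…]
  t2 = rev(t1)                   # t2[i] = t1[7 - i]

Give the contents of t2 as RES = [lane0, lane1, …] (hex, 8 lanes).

RES = [0x33, 0xb2, 0xaa, 0x3d, 0x3d, 0x3d, 0xb2, 0xaa]

  t0: 3d e4 33 b1 aa 3d 3d b2
  t1: aa b2 3d 3d 3d aa b2 33
  t2: 33 b2 aa 3d 3d 3d b2 aa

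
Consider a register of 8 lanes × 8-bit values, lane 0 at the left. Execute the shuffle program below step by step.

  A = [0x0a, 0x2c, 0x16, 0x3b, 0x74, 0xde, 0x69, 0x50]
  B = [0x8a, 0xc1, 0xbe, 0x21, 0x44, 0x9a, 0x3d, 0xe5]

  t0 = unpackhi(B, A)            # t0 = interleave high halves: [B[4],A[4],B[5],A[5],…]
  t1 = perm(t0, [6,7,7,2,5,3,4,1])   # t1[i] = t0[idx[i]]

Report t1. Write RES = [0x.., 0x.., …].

→ t0 |44|74|9a|de|3d|69|e5|50|
→ t1 |e5|50|50|9a|69|de|3d|74|

RES = [ 0xe5  0x50  0x50  0x9a  0x69  0xde  0x3d  0x74 ]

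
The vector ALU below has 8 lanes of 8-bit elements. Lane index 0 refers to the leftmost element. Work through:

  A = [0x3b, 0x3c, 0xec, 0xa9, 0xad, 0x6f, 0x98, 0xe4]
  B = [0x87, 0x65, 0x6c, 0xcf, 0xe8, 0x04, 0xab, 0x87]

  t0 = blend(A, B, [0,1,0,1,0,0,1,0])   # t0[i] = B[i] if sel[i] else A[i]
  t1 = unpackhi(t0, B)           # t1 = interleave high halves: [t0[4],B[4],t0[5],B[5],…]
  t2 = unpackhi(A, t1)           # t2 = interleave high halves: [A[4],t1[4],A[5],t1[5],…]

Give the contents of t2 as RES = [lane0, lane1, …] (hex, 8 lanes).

  t0: 3b 65 ec cf ad 6f ab e4
  t1: ad e8 6f 04 ab ab e4 87
  t2: ad ab 6f ab 98 e4 e4 87

RES = [0xad, 0xab, 0x6f, 0xab, 0x98, 0xe4, 0xe4, 0x87]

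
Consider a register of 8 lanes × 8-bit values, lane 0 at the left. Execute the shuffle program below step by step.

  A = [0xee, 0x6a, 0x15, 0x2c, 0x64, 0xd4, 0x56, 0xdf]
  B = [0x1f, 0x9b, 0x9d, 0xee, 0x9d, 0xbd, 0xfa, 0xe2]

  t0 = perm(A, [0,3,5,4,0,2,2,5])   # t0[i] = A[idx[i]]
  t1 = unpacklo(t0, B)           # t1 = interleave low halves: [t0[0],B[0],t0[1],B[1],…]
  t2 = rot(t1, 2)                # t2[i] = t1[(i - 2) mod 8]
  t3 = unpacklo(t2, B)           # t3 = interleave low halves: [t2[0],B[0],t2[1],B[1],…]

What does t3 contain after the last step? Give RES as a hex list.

t0 = [0xee, 0x2c, 0xd4, 0x64, 0xee, 0x15, 0x15, 0xd4]
t1 = [0xee, 0x1f, 0x2c, 0x9b, 0xd4, 0x9d, 0x64, 0xee]
t2 = [0x64, 0xee, 0xee, 0x1f, 0x2c, 0x9b, 0xd4, 0x9d]
t3 = [0x64, 0x1f, 0xee, 0x9b, 0xee, 0x9d, 0x1f, 0xee]

RES = [ 0x64  0x1f  0xee  0x9b  0xee  0x9d  0x1f  0xee ]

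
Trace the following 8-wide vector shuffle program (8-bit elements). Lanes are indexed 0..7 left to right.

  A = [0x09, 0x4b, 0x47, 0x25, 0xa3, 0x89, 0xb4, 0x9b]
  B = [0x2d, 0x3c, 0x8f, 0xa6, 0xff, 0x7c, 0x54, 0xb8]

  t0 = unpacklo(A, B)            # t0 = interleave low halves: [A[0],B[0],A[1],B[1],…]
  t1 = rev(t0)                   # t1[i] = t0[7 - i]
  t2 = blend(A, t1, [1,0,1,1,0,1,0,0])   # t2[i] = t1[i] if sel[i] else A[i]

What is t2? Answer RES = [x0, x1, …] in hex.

  t0: 09 2d 4b 3c 47 8f 25 a6
  t1: a6 25 8f 47 3c 4b 2d 09
  t2: a6 4b 8f 47 a3 4b b4 9b

RES = [ 0xa6  0x4b  0x8f  0x47  0xa3  0x4b  0xb4  0x9b ]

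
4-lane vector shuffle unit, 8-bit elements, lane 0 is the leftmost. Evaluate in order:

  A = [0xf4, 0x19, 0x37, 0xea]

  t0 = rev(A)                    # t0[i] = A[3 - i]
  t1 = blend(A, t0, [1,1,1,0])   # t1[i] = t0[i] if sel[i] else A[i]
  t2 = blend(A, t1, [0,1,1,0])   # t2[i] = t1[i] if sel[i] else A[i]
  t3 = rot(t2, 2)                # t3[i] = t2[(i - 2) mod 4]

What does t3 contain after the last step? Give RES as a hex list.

RES = [ 0x19  0xea  0xf4  0x37 ]

t0 = [0xea, 0x37, 0x19, 0xf4]
t1 = [0xea, 0x37, 0x19, 0xea]
t2 = [0xf4, 0x37, 0x19, 0xea]
t3 = [0x19, 0xea, 0xf4, 0x37]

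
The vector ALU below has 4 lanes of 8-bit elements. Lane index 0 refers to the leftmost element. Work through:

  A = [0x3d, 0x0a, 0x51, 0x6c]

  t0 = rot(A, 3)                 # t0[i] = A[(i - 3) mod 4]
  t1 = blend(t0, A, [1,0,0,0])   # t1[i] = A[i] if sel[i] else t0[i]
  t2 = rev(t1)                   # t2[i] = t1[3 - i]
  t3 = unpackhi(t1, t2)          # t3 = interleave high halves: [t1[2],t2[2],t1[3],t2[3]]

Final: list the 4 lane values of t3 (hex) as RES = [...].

RES = [ 0x6c  0x51  0x3d  0x3d ]

  t0: 0a 51 6c 3d
  t1: 3d 51 6c 3d
  t2: 3d 6c 51 3d
  t3: 6c 51 3d 3d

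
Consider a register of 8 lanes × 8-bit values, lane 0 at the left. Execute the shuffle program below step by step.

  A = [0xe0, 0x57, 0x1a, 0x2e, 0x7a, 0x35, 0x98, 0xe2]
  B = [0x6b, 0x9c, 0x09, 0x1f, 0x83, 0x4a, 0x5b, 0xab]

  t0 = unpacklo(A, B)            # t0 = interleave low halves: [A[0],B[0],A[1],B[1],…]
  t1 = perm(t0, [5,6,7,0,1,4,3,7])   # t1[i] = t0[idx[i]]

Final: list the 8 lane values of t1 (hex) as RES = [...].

t0 = [0xe0, 0x6b, 0x57, 0x9c, 0x1a, 0x09, 0x2e, 0x1f]
t1 = [0x09, 0x2e, 0x1f, 0xe0, 0x6b, 0x1a, 0x9c, 0x1f]

RES = [ 0x09  0x2e  0x1f  0xe0  0x6b  0x1a  0x9c  0x1f ]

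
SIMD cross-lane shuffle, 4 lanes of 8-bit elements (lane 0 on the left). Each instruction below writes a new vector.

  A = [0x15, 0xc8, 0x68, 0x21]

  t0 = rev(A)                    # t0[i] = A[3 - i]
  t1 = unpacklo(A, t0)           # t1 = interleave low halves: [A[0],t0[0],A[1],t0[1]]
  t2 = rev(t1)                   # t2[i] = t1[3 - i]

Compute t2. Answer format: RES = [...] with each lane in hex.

RES = [0x68, 0xc8, 0x21, 0x15]

t0 = [0x21, 0x68, 0xc8, 0x15]
t1 = [0x15, 0x21, 0xc8, 0x68]
t2 = [0x68, 0xc8, 0x21, 0x15]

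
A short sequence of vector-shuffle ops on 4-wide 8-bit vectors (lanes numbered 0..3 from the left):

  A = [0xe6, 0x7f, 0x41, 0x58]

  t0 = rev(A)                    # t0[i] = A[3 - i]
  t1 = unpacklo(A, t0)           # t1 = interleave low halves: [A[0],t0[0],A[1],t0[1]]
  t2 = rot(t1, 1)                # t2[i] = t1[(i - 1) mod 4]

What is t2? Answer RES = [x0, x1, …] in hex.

RES = [0x41, 0xe6, 0x58, 0x7f]

→ t0 |58|41|7f|e6|
→ t1 |e6|58|7f|41|
→ t2 |41|e6|58|7f|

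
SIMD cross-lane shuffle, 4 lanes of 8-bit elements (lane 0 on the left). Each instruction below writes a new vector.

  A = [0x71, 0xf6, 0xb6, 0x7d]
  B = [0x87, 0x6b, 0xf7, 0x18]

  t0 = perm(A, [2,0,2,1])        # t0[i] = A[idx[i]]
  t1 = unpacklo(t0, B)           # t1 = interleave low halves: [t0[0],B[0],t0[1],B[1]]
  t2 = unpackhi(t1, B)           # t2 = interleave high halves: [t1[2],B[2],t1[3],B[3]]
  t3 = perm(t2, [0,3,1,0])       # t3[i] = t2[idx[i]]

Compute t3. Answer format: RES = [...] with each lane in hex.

RES = [0x71, 0x18, 0xf7, 0x71]

→ t0 |b6|71|b6|f6|
→ t1 |b6|87|71|6b|
→ t2 |71|f7|6b|18|
→ t3 |71|18|f7|71|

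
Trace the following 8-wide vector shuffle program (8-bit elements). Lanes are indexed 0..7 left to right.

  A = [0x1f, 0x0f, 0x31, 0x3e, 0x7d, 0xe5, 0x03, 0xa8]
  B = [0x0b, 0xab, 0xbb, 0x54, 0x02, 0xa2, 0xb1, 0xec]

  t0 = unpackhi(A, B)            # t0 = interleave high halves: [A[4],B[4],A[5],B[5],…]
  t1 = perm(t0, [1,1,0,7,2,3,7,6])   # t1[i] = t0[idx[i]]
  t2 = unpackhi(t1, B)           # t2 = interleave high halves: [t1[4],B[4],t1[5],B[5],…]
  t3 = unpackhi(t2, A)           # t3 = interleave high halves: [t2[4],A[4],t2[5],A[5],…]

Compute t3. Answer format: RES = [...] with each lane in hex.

t0 = [0x7d, 0x02, 0xe5, 0xa2, 0x03, 0xb1, 0xa8, 0xec]
t1 = [0x02, 0x02, 0x7d, 0xec, 0xe5, 0xa2, 0xec, 0xa8]
t2 = [0xe5, 0x02, 0xa2, 0xa2, 0xec, 0xb1, 0xa8, 0xec]
t3 = [0xec, 0x7d, 0xb1, 0xe5, 0xa8, 0x03, 0xec, 0xa8]

RES = [0xec, 0x7d, 0xb1, 0xe5, 0xa8, 0x03, 0xec, 0xa8]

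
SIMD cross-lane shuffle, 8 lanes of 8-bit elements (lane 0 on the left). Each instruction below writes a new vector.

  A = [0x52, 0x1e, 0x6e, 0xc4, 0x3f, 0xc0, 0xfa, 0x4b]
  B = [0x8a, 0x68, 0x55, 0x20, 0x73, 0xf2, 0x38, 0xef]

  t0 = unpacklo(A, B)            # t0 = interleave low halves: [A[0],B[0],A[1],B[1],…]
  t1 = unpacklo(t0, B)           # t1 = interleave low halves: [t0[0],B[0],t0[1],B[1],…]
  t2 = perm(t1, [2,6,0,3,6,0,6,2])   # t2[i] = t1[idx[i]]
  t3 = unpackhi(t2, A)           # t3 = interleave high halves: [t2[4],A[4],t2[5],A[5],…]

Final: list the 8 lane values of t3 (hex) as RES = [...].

  t0: 52 8a 1e 68 6e 55 c4 20
  t1: 52 8a 8a 68 1e 55 68 20
  t2: 8a 68 52 68 68 52 68 8a
  t3: 68 3f 52 c0 68 fa 8a 4b

RES = [0x68, 0x3f, 0x52, 0xc0, 0x68, 0xfa, 0x8a, 0x4b]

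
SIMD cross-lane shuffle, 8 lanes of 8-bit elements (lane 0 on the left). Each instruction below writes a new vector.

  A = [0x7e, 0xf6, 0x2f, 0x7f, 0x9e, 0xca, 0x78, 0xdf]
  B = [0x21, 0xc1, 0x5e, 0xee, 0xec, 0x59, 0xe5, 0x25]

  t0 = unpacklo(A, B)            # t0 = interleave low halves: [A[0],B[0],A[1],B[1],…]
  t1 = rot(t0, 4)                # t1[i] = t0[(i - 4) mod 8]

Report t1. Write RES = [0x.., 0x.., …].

RES = [0x2f, 0x5e, 0x7f, 0xee, 0x7e, 0x21, 0xf6, 0xc1]

  t0: 7e 21 f6 c1 2f 5e 7f ee
  t1: 2f 5e 7f ee 7e 21 f6 c1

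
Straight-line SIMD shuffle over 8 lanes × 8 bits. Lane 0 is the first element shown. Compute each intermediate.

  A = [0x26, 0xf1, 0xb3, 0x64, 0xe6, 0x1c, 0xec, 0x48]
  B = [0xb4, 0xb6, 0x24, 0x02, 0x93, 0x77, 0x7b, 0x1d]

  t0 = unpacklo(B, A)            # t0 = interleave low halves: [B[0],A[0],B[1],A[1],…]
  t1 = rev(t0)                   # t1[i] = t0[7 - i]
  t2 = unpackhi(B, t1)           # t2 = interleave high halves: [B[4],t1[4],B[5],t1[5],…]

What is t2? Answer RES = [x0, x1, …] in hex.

RES = [ 0x93  0xf1  0x77  0xb6  0x7b  0x26  0x1d  0xb4 ]

  t0: b4 26 b6 f1 24 b3 02 64
  t1: 64 02 b3 24 f1 b6 26 b4
  t2: 93 f1 77 b6 7b 26 1d b4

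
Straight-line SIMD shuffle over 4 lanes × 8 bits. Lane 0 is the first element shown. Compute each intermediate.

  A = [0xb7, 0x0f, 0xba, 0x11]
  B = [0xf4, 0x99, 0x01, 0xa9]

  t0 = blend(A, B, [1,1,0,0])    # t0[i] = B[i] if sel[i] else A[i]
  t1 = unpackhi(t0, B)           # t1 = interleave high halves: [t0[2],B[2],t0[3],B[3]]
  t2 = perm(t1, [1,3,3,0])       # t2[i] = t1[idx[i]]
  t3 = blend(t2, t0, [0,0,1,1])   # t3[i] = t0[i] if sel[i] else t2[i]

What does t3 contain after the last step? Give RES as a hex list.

RES = [0x01, 0xa9, 0xba, 0x11]

→ t0 |f4|99|ba|11|
→ t1 |ba|01|11|a9|
→ t2 |01|a9|a9|ba|
→ t3 |01|a9|ba|11|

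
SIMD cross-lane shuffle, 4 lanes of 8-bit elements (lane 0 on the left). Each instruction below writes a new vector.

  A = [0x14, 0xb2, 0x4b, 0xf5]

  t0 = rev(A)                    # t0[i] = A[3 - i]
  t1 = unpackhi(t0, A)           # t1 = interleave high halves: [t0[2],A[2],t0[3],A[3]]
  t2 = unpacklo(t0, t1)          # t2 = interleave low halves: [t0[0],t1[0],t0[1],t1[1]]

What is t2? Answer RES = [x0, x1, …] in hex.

  t0: f5 4b b2 14
  t1: b2 4b 14 f5
  t2: f5 b2 4b 4b

RES = [0xf5, 0xb2, 0x4b, 0x4b]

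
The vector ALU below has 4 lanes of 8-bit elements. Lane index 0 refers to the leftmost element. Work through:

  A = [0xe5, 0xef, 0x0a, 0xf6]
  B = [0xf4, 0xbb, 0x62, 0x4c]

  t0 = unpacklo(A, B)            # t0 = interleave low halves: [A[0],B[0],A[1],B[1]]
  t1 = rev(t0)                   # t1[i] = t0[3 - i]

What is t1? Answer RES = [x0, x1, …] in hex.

t0 = [0xe5, 0xf4, 0xef, 0xbb]
t1 = [0xbb, 0xef, 0xf4, 0xe5]

RES = [ 0xbb  0xef  0xf4  0xe5 ]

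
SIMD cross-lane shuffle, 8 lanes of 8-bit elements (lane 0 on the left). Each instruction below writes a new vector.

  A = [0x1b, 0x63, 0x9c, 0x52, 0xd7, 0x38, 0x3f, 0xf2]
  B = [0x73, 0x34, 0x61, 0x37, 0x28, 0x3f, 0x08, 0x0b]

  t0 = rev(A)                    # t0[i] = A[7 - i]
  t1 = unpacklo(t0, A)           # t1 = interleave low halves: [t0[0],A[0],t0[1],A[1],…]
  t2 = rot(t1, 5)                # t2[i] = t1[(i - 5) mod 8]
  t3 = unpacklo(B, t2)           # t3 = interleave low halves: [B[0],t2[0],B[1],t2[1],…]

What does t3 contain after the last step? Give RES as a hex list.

→ t0 |f2|3f|38|d7|52|9c|63|1b|
→ t1 |f2|1b|3f|63|38|9c|d7|52|
→ t2 |63|38|9c|d7|52|f2|1b|3f|
→ t3 |73|63|34|38|61|9c|37|d7|

RES = [0x73, 0x63, 0x34, 0x38, 0x61, 0x9c, 0x37, 0xd7]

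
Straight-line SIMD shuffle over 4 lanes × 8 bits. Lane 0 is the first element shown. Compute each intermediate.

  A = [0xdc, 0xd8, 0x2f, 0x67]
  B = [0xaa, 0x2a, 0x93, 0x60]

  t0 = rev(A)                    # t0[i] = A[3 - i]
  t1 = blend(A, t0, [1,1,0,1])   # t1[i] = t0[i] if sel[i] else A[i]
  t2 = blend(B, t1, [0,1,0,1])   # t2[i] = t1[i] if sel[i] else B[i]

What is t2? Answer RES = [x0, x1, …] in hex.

RES = [ 0xaa  0x2f  0x93  0xdc ]

t0 = [0x67, 0x2f, 0xd8, 0xdc]
t1 = [0x67, 0x2f, 0x2f, 0xdc]
t2 = [0xaa, 0x2f, 0x93, 0xdc]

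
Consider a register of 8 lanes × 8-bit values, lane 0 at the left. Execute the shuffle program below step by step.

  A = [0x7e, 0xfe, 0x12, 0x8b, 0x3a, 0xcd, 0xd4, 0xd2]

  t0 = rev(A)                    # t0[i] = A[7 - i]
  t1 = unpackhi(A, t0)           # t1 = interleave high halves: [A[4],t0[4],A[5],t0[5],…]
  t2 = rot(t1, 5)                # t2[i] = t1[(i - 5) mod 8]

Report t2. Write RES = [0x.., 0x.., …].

RES = [0x12, 0xd4, 0xfe, 0xd2, 0x7e, 0x3a, 0x8b, 0xcd]

  t0: d2 d4 cd 3a 8b 12 fe 7e
  t1: 3a 8b cd 12 d4 fe d2 7e
  t2: 12 d4 fe d2 7e 3a 8b cd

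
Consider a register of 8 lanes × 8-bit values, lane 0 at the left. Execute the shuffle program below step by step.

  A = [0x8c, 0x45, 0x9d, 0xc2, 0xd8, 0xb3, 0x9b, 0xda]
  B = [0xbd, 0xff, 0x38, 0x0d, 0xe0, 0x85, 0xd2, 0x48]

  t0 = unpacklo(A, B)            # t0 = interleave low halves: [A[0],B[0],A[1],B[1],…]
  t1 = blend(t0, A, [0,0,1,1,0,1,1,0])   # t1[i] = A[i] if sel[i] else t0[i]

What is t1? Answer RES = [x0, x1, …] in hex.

  t0: 8c bd 45 ff 9d 38 c2 0d
  t1: 8c bd 9d c2 9d b3 9b 0d

RES = [ 0x8c  0xbd  0x9d  0xc2  0x9d  0xb3  0x9b  0x0d ]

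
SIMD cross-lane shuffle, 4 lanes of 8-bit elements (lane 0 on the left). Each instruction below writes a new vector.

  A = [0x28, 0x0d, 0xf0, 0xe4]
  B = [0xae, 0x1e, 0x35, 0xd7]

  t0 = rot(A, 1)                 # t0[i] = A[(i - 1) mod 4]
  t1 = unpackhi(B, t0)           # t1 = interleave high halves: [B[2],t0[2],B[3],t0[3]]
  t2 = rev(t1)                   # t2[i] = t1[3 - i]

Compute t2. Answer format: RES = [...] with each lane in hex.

  t0: e4 28 0d f0
  t1: 35 0d d7 f0
  t2: f0 d7 0d 35

RES = [ 0xf0  0xd7  0x0d  0x35 ]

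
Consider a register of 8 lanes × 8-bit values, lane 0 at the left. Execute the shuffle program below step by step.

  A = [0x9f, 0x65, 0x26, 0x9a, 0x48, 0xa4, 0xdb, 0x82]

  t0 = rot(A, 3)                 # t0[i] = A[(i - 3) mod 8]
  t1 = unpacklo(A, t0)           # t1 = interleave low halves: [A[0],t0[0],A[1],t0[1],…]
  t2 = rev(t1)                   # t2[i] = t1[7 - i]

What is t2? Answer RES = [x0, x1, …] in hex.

RES = [0x9f, 0x9a, 0x82, 0x26, 0xdb, 0x65, 0xa4, 0x9f]

→ t0 |a4|db|82|9f|65|26|9a|48|
→ t1 |9f|a4|65|db|26|82|9a|9f|
→ t2 |9f|9a|82|26|db|65|a4|9f|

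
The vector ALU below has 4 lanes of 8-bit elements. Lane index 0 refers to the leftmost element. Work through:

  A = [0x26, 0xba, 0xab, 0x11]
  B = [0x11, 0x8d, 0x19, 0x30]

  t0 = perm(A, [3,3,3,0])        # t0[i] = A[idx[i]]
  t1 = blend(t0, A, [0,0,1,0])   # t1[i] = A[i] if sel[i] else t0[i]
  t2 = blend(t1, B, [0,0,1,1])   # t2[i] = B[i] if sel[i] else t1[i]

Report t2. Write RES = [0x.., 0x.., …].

RES = [ 0x11  0x11  0x19  0x30 ]

→ t0 |11|11|11|26|
→ t1 |11|11|ab|26|
→ t2 |11|11|19|30|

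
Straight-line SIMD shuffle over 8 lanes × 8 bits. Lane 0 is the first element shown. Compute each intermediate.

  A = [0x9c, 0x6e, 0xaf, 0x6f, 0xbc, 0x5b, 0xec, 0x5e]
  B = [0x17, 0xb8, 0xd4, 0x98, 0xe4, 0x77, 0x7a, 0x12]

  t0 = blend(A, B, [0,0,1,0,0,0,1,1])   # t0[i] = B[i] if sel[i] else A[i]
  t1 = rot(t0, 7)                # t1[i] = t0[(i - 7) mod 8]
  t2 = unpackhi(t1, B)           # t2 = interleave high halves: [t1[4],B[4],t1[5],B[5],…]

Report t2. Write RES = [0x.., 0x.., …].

  t0: 9c 6e d4 6f bc 5b 7a 12
  t1: 6e d4 6f bc 5b 7a 12 9c
  t2: 5b e4 7a 77 12 7a 9c 12

RES = [0x5b, 0xe4, 0x7a, 0x77, 0x12, 0x7a, 0x9c, 0x12]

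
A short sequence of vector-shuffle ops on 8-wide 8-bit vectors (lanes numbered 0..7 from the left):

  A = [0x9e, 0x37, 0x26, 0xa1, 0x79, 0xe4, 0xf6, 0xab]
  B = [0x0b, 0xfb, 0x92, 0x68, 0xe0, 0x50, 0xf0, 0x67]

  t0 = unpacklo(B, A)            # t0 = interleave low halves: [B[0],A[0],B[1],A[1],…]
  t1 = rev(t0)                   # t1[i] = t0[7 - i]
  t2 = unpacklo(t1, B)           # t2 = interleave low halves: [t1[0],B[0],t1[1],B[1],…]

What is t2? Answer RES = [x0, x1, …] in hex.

RES = [0xa1, 0x0b, 0x68, 0xfb, 0x26, 0x92, 0x92, 0x68]

→ t0 |0b|9e|fb|37|92|26|68|a1|
→ t1 |a1|68|26|92|37|fb|9e|0b|
→ t2 |a1|0b|68|fb|26|92|92|68|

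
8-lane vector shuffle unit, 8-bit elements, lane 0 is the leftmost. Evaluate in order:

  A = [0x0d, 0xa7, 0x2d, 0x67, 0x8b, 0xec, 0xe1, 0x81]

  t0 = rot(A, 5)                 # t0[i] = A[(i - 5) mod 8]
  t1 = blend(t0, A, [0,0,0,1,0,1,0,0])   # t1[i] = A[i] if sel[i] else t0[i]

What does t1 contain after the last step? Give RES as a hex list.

RES = [ 0x67  0x8b  0xec  0x67  0x81  0xec  0xa7  0x2d ]

t0 = [0x67, 0x8b, 0xec, 0xe1, 0x81, 0x0d, 0xa7, 0x2d]
t1 = [0x67, 0x8b, 0xec, 0x67, 0x81, 0xec, 0xa7, 0x2d]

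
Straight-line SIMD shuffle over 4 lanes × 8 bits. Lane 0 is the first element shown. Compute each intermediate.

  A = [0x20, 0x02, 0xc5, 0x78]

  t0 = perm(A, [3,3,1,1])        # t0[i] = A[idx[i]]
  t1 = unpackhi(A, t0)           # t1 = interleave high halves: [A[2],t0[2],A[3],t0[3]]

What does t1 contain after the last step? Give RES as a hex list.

→ t0 |78|78|02|02|
→ t1 |c5|02|78|02|

RES = [ 0xc5  0x02  0x78  0x02 ]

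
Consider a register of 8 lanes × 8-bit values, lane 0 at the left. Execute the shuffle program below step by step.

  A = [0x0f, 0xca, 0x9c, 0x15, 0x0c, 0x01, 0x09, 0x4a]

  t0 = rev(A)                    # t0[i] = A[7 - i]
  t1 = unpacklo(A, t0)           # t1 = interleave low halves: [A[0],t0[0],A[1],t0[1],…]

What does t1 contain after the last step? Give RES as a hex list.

RES = [ 0x0f  0x4a  0xca  0x09  0x9c  0x01  0x15  0x0c ]

→ t0 |4a|09|01|0c|15|9c|ca|0f|
→ t1 |0f|4a|ca|09|9c|01|15|0c|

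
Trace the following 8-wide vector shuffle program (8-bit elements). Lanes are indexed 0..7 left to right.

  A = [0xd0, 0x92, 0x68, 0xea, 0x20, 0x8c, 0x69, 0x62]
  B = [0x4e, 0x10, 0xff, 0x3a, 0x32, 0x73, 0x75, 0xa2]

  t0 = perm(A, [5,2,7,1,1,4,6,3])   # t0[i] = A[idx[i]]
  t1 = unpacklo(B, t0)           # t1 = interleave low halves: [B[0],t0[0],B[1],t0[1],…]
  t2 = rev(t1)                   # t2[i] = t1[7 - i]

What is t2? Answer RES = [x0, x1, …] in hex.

RES = [ 0x92  0x3a  0x62  0xff  0x68  0x10  0x8c  0x4e ]

  t0: 8c 68 62 92 92 20 69 ea
  t1: 4e 8c 10 68 ff 62 3a 92
  t2: 92 3a 62 ff 68 10 8c 4e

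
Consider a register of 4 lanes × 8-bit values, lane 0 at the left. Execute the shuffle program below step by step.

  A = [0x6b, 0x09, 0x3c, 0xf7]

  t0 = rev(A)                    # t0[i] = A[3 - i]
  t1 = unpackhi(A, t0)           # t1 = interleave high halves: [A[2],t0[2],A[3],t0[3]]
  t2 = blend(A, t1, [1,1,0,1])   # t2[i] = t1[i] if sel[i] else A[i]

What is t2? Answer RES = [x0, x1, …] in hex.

t0 = [0xf7, 0x3c, 0x09, 0x6b]
t1 = [0x3c, 0x09, 0xf7, 0x6b]
t2 = [0x3c, 0x09, 0x3c, 0x6b]

RES = [0x3c, 0x09, 0x3c, 0x6b]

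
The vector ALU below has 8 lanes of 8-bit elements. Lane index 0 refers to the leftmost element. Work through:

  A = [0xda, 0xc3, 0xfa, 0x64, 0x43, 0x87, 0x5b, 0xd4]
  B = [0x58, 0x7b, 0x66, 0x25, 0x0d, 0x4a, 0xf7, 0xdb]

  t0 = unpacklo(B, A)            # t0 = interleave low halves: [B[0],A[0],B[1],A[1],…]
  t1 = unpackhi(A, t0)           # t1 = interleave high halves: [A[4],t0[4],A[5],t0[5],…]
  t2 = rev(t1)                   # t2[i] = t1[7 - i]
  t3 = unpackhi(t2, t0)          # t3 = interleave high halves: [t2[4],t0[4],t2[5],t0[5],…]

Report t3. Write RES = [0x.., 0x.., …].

→ t0 |58|da|7b|c3|66|fa|25|64|
→ t1 |43|66|87|fa|5b|25|d4|64|
→ t2 |64|d4|25|5b|fa|87|66|43|
→ t3 |fa|66|87|fa|66|25|43|64|

RES = [ 0xfa  0x66  0x87  0xfa  0x66  0x25  0x43  0x64 ]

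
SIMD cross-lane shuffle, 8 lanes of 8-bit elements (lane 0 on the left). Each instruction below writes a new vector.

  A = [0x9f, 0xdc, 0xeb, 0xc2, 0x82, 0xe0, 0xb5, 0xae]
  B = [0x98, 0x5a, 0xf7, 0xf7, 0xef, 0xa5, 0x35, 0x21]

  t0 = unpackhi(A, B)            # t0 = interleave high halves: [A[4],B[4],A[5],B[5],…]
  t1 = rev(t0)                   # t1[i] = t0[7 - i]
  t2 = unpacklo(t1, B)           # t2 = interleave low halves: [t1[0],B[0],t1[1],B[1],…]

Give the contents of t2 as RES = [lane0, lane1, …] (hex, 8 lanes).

RES = [0x21, 0x98, 0xae, 0x5a, 0x35, 0xf7, 0xb5, 0xf7]

t0 = [0x82, 0xef, 0xe0, 0xa5, 0xb5, 0x35, 0xae, 0x21]
t1 = [0x21, 0xae, 0x35, 0xb5, 0xa5, 0xe0, 0xef, 0x82]
t2 = [0x21, 0x98, 0xae, 0x5a, 0x35, 0xf7, 0xb5, 0xf7]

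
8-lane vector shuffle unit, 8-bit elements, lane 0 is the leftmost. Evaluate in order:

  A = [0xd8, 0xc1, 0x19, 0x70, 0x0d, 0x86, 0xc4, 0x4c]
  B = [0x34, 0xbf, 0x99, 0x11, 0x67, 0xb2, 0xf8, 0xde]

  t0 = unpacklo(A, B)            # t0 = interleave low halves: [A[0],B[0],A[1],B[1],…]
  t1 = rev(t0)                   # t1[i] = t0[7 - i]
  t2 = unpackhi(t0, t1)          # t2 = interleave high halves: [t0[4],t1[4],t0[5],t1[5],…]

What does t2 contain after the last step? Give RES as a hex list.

RES = [0x19, 0xbf, 0x99, 0xc1, 0x70, 0x34, 0x11, 0xd8]

→ t0 |d8|34|c1|bf|19|99|70|11|
→ t1 |11|70|99|19|bf|c1|34|d8|
→ t2 |19|bf|99|c1|70|34|11|d8|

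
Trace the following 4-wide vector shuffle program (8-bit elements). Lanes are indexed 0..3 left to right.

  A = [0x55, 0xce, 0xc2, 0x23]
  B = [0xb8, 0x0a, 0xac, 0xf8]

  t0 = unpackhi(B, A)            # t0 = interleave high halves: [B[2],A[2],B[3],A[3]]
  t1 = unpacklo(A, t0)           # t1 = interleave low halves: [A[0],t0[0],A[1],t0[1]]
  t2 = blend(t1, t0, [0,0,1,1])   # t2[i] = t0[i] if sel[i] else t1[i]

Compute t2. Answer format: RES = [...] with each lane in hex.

  t0: ac c2 f8 23
  t1: 55 ac ce c2
  t2: 55 ac f8 23

RES = [0x55, 0xac, 0xf8, 0x23]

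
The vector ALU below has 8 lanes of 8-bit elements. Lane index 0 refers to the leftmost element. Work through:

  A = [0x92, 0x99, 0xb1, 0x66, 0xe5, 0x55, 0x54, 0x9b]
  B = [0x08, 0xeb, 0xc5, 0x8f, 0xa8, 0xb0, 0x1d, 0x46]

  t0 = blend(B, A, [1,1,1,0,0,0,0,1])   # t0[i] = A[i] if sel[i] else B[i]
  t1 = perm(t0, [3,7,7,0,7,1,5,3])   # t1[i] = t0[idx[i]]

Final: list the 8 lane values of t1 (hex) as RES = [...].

t0 = [0x92, 0x99, 0xb1, 0x8f, 0xa8, 0xb0, 0x1d, 0x9b]
t1 = [0x8f, 0x9b, 0x9b, 0x92, 0x9b, 0x99, 0xb0, 0x8f]

RES = [ 0x8f  0x9b  0x9b  0x92  0x9b  0x99  0xb0  0x8f ]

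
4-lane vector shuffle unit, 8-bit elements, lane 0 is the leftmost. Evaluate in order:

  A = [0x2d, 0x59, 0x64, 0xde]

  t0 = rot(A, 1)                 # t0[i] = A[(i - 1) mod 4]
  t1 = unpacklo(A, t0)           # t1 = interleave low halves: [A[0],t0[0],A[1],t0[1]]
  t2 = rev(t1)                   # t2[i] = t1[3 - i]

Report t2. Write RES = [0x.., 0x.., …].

RES = [ 0x2d  0x59  0xde  0x2d ]

  t0: de 2d 59 64
  t1: 2d de 59 2d
  t2: 2d 59 de 2d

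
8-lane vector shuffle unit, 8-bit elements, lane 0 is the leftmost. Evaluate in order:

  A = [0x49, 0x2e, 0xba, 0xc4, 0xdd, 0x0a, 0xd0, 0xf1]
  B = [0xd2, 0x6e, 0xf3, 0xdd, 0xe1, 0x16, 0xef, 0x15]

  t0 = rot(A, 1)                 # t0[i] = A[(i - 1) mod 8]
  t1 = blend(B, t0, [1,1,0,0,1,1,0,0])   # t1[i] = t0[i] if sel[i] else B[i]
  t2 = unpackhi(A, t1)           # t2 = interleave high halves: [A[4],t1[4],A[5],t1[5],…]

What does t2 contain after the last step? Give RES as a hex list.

t0 = [0xf1, 0x49, 0x2e, 0xba, 0xc4, 0xdd, 0x0a, 0xd0]
t1 = [0xf1, 0x49, 0xf3, 0xdd, 0xc4, 0xdd, 0xef, 0x15]
t2 = [0xdd, 0xc4, 0x0a, 0xdd, 0xd0, 0xef, 0xf1, 0x15]

RES = [0xdd, 0xc4, 0x0a, 0xdd, 0xd0, 0xef, 0xf1, 0x15]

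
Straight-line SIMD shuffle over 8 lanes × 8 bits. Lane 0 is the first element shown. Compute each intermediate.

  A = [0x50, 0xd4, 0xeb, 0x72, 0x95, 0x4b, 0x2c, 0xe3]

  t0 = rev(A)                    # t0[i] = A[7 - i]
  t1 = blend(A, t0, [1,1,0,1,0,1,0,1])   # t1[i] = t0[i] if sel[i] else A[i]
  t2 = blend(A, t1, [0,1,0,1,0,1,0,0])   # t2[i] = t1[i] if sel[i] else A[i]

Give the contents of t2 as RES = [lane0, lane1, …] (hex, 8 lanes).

RES = [0x50, 0x2c, 0xeb, 0x95, 0x95, 0xeb, 0x2c, 0xe3]

→ t0 |e3|2c|4b|95|72|eb|d4|50|
→ t1 |e3|2c|eb|95|95|eb|2c|50|
→ t2 |50|2c|eb|95|95|eb|2c|e3|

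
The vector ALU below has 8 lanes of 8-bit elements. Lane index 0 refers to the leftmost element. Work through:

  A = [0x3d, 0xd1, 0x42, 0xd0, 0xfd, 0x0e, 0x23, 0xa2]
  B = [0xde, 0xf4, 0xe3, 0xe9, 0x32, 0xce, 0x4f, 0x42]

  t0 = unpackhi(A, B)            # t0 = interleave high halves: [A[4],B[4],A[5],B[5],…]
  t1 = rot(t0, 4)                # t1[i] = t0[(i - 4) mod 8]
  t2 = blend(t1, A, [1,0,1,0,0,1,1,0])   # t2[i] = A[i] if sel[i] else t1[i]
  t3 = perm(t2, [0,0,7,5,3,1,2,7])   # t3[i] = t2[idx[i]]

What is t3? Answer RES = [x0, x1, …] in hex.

RES = [ 0x3d  0x3d  0xce  0x0e  0x42  0x4f  0x42  0xce ]

→ t0 |fd|32|0e|ce|23|4f|a2|42|
→ t1 |23|4f|a2|42|fd|32|0e|ce|
→ t2 |3d|4f|42|42|fd|0e|23|ce|
→ t3 |3d|3d|ce|0e|42|4f|42|ce|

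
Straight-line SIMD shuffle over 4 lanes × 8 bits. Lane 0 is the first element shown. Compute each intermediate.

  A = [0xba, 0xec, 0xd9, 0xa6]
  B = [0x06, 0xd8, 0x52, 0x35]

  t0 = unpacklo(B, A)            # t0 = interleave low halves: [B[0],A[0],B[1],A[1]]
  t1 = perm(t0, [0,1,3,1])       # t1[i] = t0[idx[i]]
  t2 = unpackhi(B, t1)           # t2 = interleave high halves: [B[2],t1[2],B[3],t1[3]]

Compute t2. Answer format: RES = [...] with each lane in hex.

t0 = [0x06, 0xba, 0xd8, 0xec]
t1 = [0x06, 0xba, 0xec, 0xba]
t2 = [0x52, 0xec, 0x35, 0xba]

RES = [ 0x52  0xec  0x35  0xba ]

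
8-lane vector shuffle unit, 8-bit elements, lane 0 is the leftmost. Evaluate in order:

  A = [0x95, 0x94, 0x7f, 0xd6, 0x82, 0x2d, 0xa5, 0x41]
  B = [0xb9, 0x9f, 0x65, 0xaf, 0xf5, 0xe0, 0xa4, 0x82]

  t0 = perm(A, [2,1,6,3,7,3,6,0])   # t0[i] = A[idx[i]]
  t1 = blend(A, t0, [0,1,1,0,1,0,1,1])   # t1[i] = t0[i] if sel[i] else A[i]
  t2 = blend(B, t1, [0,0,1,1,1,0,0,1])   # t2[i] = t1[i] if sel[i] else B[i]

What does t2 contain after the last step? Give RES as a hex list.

RES = [ 0xb9  0x9f  0xa5  0xd6  0x41  0xe0  0xa4  0x95 ]

  t0: 7f 94 a5 d6 41 d6 a5 95
  t1: 95 94 a5 d6 41 2d a5 95
  t2: b9 9f a5 d6 41 e0 a4 95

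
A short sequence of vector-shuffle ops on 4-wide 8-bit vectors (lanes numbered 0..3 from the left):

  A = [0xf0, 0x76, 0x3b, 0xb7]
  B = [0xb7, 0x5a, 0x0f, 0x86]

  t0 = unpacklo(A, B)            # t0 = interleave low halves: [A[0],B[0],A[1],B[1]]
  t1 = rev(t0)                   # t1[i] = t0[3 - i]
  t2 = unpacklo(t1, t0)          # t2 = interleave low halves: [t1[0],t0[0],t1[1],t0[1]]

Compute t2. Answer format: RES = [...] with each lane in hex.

  t0: f0 b7 76 5a
  t1: 5a 76 b7 f0
  t2: 5a f0 76 b7

RES = [0x5a, 0xf0, 0x76, 0xb7]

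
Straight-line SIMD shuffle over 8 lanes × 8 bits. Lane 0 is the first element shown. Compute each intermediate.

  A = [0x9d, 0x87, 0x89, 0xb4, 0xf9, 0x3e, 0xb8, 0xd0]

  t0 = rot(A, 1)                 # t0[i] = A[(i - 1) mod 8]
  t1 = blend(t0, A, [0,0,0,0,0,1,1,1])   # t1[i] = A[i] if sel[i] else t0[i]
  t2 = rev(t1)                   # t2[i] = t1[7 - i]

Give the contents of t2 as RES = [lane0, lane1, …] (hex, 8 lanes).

t0 = [0xd0, 0x9d, 0x87, 0x89, 0xb4, 0xf9, 0x3e, 0xb8]
t1 = [0xd0, 0x9d, 0x87, 0x89, 0xb4, 0x3e, 0xb8, 0xd0]
t2 = [0xd0, 0xb8, 0x3e, 0xb4, 0x89, 0x87, 0x9d, 0xd0]

RES = [ 0xd0  0xb8  0x3e  0xb4  0x89  0x87  0x9d  0xd0 ]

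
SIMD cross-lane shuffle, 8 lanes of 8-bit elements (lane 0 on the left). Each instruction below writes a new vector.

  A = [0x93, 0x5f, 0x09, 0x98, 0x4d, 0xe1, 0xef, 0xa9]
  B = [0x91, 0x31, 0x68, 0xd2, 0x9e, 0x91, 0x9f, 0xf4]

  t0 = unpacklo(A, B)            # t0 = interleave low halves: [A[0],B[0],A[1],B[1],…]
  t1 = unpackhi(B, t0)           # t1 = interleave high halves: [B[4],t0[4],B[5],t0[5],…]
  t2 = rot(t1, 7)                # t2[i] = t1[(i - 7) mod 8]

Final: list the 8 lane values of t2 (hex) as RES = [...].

RES = [0x09, 0x91, 0x68, 0x9f, 0x98, 0xf4, 0xd2, 0x9e]

  t0: 93 91 5f 31 09 68 98 d2
  t1: 9e 09 91 68 9f 98 f4 d2
  t2: 09 91 68 9f 98 f4 d2 9e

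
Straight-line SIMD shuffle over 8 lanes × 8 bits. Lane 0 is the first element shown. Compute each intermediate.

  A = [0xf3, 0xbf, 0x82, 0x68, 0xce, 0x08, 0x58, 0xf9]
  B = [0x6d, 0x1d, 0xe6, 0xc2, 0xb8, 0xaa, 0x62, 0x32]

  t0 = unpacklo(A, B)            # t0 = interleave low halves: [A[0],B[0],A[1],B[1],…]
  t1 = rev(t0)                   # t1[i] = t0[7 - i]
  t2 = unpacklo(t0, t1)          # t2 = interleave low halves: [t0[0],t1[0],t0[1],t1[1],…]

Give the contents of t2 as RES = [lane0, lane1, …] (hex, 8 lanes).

RES = [ 0xf3  0xc2  0x6d  0x68  0xbf  0xe6  0x1d  0x82 ]

→ t0 |f3|6d|bf|1d|82|e6|68|c2|
→ t1 |c2|68|e6|82|1d|bf|6d|f3|
→ t2 |f3|c2|6d|68|bf|e6|1d|82|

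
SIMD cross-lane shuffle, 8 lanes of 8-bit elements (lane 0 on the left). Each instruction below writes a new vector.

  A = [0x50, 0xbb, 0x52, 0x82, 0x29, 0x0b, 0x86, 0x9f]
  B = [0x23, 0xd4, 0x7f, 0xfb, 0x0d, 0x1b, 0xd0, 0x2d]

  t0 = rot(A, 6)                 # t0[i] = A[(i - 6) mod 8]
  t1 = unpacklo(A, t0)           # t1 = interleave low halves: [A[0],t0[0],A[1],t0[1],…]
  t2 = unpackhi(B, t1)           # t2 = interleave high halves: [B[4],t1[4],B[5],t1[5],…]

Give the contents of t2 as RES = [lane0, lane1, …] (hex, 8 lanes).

t0 = [0x52, 0x82, 0x29, 0x0b, 0x86, 0x9f, 0x50, 0xbb]
t1 = [0x50, 0x52, 0xbb, 0x82, 0x52, 0x29, 0x82, 0x0b]
t2 = [0x0d, 0x52, 0x1b, 0x29, 0xd0, 0x82, 0x2d, 0x0b]

RES = [0x0d, 0x52, 0x1b, 0x29, 0xd0, 0x82, 0x2d, 0x0b]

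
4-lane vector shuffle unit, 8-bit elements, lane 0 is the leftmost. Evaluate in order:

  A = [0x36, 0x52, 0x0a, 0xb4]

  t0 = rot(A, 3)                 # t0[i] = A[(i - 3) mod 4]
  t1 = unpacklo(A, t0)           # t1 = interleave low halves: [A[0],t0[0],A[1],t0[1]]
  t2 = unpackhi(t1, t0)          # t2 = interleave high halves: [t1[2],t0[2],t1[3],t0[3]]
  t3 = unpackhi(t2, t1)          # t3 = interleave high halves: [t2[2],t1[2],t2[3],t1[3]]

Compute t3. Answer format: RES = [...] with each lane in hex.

RES = [ 0x0a  0x52  0x36  0x0a ]

→ t0 |52|0a|b4|36|
→ t1 |36|52|52|0a|
→ t2 |52|b4|0a|36|
→ t3 |0a|52|36|0a|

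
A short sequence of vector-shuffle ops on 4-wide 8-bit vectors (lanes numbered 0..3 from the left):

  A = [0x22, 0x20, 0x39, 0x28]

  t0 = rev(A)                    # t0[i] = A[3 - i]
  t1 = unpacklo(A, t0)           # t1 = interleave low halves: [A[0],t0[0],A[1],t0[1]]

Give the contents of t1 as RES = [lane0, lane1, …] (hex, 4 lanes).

→ t0 |28|39|20|22|
→ t1 |22|28|20|39|

RES = [ 0x22  0x28  0x20  0x39 ]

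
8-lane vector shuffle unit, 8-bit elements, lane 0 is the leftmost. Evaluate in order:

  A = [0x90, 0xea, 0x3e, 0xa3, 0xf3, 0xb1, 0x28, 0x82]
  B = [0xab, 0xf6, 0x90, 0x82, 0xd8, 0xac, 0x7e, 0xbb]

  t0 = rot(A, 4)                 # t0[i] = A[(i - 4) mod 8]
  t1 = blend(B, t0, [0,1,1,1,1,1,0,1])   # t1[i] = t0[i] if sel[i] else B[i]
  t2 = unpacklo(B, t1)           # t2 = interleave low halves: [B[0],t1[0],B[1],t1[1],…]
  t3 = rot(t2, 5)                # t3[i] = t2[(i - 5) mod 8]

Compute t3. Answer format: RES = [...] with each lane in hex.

→ t0 |f3|b1|28|82|90|ea|3e|a3|
→ t1 |ab|b1|28|82|90|ea|7e|a3|
→ t2 |ab|ab|f6|b1|90|28|82|82|
→ t3 |b1|90|28|82|82|ab|ab|f6|

RES = [ 0xb1  0x90  0x28  0x82  0x82  0xab  0xab  0xf6 ]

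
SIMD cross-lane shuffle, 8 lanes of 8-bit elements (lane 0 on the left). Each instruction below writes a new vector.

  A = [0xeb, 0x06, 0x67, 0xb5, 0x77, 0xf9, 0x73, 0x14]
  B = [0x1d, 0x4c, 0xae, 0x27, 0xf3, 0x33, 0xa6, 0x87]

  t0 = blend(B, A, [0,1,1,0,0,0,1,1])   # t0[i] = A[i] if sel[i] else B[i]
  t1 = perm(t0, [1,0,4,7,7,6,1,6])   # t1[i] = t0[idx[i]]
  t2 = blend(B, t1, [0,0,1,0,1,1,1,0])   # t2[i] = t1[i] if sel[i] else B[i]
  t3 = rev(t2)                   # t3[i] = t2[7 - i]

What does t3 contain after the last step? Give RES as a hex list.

  t0: 1d 06 67 27 f3 33 73 14
  t1: 06 1d f3 14 14 73 06 73
  t2: 1d 4c f3 27 14 73 06 87
  t3: 87 06 73 14 27 f3 4c 1d

RES = [ 0x87  0x06  0x73  0x14  0x27  0xf3  0x4c  0x1d ]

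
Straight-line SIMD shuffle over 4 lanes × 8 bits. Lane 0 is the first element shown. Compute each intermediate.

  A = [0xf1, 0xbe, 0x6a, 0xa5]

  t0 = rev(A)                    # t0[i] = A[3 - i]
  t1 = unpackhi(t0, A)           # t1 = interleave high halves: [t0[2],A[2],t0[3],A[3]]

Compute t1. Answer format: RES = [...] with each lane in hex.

RES = [0xbe, 0x6a, 0xf1, 0xa5]

  t0: a5 6a be f1
  t1: be 6a f1 a5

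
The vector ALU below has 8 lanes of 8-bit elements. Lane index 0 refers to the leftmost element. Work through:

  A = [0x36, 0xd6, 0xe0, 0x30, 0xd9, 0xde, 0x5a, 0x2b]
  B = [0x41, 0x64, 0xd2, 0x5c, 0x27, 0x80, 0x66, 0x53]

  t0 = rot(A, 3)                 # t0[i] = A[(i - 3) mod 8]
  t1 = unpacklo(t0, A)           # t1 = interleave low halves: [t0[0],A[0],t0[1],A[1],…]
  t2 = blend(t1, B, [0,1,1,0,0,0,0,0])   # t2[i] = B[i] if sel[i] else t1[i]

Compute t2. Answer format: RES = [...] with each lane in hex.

  t0: de 5a 2b 36 d6 e0 30 d9
  t1: de 36 5a d6 2b e0 36 30
  t2: de 64 d2 d6 2b e0 36 30

RES = [0xde, 0x64, 0xd2, 0xd6, 0x2b, 0xe0, 0x36, 0x30]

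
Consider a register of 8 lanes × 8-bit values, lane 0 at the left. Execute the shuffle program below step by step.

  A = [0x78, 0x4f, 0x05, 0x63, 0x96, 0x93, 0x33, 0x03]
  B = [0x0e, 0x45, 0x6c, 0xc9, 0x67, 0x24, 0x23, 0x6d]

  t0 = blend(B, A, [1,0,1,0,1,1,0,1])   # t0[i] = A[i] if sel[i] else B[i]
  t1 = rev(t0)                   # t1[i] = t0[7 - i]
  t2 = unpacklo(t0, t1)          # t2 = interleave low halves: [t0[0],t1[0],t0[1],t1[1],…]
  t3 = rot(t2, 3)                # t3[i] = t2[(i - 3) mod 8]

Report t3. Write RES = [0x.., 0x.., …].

t0 = [0x78, 0x45, 0x05, 0xc9, 0x96, 0x93, 0x23, 0x03]
t1 = [0x03, 0x23, 0x93, 0x96, 0xc9, 0x05, 0x45, 0x78]
t2 = [0x78, 0x03, 0x45, 0x23, 0x05, 0x93, 0xc9, 0x96]
t3 = [0x93, 0xc9, 0x96, 0x78, 0x03, 0x45, 0x23, 0x05]

RES = [ 0x93  0xc9  0x96  0x78  0x03  0x45  0x23  0x05 ]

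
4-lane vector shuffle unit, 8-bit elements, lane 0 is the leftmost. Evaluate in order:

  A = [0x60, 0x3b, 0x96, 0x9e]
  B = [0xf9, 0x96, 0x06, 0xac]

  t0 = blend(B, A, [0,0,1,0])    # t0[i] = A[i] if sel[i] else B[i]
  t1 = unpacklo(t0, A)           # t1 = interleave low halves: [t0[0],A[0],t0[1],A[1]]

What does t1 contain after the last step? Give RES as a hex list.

  t0: f9 96 96 ac
  t1: f9 60 96 3b

RES = [ 0xf9  0x60  0x96  0x3b ]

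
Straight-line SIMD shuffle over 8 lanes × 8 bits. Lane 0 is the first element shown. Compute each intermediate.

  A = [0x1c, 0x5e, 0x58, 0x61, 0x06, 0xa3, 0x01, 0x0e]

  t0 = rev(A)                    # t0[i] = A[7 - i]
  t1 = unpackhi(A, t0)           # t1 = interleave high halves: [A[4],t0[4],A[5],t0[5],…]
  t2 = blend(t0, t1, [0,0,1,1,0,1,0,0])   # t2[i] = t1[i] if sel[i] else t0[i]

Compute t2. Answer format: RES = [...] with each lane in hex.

RES = [0x0e, 0x01, 0xa3, 0x58, 0x61, 0x5e, 0x5e, 0x1c]

→ t0 |0e|01|a3|06|61|58|5e|1c|
→ t1 |06|61|a3|58|01|5e|0e|1c|
→ t2 |0e|01|a3|58|61|5e|5e|1c|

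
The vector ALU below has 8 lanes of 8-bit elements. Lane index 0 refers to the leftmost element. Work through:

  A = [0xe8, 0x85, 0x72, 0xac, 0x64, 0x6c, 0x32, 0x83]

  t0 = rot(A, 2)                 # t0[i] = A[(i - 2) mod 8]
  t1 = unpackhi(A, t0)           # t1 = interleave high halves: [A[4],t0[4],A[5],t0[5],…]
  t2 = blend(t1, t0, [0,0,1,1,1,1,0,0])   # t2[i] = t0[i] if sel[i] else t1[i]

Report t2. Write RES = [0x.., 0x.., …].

RES = [0x64, 0x72, 0xe8, 0x85, 0x72, 0xac, 0x83, 0x6c]

t0 = [0x32, 0x83, 0xe8, 0x85, 0x72, 0xac, 0x64, 0x6c]
t1 = [0x64, 0x72, 0x6c, 0xac, 0x32, 0x64, 0x83, 0x6c]
t2 = [0x64, 0x72, 0xe8, 0x85, 0x72, 0xac, 0x83, 0x6c]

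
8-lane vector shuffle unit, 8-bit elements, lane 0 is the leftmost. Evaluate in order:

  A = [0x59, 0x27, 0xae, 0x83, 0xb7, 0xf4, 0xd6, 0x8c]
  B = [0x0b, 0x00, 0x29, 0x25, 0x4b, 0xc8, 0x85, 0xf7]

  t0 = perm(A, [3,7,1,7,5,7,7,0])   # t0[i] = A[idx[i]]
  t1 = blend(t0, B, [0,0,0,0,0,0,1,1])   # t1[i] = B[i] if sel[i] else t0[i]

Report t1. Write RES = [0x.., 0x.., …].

RES = [ 0x83  0x8c  0x27  0x8c  0xf4  0x8c  0x85  0xf7 ]

  t0: 83 8c 27 8c f4 8c 8c 59
  t1: 83 8c 27 8c f4 8c 85 f7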